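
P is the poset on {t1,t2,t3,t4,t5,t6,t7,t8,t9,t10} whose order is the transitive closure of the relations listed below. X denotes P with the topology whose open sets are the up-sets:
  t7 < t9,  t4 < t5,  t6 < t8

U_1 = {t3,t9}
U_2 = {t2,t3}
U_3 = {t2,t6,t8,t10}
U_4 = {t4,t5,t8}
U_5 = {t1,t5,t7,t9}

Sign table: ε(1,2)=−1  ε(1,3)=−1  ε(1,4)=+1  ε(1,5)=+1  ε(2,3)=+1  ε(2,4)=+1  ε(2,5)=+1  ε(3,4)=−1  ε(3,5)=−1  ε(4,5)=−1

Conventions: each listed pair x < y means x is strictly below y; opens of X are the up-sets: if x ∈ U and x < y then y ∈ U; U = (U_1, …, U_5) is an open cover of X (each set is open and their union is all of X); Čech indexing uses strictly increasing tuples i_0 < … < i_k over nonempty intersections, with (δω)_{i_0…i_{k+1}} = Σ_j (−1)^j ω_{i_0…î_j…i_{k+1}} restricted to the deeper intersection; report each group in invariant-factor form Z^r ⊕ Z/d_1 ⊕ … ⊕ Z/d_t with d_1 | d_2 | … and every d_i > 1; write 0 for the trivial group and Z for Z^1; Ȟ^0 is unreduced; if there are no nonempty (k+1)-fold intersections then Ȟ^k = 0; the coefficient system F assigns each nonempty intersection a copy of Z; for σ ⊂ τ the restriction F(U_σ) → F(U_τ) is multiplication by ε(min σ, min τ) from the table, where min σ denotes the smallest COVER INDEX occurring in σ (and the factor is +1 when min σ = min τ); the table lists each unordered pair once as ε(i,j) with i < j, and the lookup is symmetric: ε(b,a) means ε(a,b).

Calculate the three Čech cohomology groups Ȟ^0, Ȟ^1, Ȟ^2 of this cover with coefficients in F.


intersection data:
  U12={t3} U15={t9} U23={t2} U34={t8} U45={t5}
C dims 5,5; δ0: rk 5, SNF 1^4·2
Ȟ^0 = (5 − 5) − 0 = 0, so Ȟ^0 ≅ 0
Ȟ^1 = (5 − 0) − 5 = 0 plus torsion [2], so Ȟ^1 ≅ Z/2
Ȟ^2 = (0 − 0) − 0 = 0, so Ȟ^2 ≅ 0

Ȟ^0 ≅ 0; Ȟ^1 ≅ Z/2; Ȟ^2 ≅ 0


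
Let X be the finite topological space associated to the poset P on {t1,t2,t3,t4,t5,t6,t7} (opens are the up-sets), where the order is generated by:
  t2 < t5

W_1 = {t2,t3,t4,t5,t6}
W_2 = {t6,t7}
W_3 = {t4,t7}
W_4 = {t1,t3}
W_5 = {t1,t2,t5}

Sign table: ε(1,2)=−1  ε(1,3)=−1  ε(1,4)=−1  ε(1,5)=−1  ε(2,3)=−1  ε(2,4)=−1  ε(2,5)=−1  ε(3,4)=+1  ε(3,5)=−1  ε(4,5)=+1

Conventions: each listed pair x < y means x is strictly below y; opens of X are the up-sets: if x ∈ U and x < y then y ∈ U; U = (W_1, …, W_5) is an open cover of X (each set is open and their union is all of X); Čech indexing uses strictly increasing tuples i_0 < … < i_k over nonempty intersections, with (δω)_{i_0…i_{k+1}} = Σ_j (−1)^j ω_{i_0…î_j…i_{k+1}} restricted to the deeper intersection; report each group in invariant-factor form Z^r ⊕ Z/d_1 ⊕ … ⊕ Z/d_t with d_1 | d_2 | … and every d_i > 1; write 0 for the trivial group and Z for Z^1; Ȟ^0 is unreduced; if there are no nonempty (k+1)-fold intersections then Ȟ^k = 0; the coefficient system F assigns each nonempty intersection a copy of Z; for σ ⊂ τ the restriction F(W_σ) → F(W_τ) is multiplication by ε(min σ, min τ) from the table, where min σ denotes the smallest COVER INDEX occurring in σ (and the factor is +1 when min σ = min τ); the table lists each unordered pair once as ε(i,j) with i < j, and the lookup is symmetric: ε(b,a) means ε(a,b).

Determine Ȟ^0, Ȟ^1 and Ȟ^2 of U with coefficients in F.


Ȟ^0 = 0, Ȟ^1 = Z ⊕ Z/2, Ȟ^2 = 0

cover nerve:
  W12={t6} W13={t4} W14={t3} W15={t2,t5} W23={t7} W45={t1}
C dims 5,6; δ0: rk 5, SNF 1^4·2
Ȟ^0: (5−5)−0=0 ⇒ 0
Ȟ^1: (6−0)−5=1 plus torsion [2] ⇒ Z ⊕ Z/2
Ȟ^2: (0−0)−0=0 ⇒ 0


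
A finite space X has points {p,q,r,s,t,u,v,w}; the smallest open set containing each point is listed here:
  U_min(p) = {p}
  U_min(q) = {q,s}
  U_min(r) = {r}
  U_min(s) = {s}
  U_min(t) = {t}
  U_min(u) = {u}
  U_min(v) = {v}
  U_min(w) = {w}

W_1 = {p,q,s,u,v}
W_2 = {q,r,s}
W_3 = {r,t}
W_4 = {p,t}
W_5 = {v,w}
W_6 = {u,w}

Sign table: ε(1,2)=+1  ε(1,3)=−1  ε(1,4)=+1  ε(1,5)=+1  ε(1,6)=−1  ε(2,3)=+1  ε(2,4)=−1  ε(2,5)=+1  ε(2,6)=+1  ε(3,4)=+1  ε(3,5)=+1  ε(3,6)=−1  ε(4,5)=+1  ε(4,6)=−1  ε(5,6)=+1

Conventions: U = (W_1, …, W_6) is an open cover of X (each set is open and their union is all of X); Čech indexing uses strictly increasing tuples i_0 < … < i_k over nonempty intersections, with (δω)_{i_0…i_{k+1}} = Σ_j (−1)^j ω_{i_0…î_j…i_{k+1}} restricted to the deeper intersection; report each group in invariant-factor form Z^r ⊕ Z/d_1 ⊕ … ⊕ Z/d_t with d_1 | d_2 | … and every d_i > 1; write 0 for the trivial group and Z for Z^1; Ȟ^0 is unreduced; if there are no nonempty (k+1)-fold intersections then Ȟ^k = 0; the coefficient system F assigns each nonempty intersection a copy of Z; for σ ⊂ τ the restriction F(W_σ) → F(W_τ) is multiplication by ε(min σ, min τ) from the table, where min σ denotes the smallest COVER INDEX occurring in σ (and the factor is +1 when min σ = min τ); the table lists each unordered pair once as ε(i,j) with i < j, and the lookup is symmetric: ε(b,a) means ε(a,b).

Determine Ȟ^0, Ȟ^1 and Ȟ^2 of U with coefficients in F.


nonempty overlaps:
  W12={q,s} W14={p} W15={v} W16={u} W23={r} W34={t} W56={w}
C dims 6,7; δ0: rk 6, SNF 1^5·2
degree 0: 6−6−0 = 0 → Ȟ^0 ≅ 0
degree 1: 7−0−6 = 1 plus torsion [2] → Ȟ^1 ≅ Z ⊕ Z/2
degree 2: 0−0−0 = 0 → Ȟ^2 ≅ 0

Ȟ^0 ≅ 0, Ȟ^1 ≅ Z ⊕ Z/2 and Ȟ^2 ≅ 0


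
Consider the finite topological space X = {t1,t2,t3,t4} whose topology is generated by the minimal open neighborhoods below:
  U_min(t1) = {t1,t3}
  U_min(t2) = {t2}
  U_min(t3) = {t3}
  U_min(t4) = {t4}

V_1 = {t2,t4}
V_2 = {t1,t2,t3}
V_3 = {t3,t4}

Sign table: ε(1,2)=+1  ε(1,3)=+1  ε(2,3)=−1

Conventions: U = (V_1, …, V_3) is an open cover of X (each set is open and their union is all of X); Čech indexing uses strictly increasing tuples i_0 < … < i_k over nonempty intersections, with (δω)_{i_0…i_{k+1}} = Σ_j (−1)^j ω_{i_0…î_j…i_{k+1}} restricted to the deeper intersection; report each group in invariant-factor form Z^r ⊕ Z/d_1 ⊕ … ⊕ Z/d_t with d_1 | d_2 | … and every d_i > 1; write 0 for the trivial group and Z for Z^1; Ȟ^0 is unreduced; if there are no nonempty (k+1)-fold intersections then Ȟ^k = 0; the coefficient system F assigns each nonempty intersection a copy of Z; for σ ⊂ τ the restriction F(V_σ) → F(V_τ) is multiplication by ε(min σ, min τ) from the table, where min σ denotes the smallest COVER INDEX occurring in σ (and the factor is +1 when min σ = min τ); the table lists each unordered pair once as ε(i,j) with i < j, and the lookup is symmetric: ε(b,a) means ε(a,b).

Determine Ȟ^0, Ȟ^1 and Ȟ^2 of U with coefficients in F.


nerve of the cover:
  V12={t2} V13={t4} V23={t3}
C dims 3,3; δ0: rk 3, SNF 1^2·2
Ȟ^0 = (3 − 3) − 0 = 0, so Ȟ^0 ≅ 0
Ȟ^1 = (3 − 0) − 3 = 0 plus torsion [2], so Ȟ^1 ≅ Z/2
Ȟ^2 = (0 − 0) − 0 = 0, so Ȟ^2 ≅ 0

Ȟ^0 = 0, Ȟ^1 = Z/2, Ȟ^2 = 0


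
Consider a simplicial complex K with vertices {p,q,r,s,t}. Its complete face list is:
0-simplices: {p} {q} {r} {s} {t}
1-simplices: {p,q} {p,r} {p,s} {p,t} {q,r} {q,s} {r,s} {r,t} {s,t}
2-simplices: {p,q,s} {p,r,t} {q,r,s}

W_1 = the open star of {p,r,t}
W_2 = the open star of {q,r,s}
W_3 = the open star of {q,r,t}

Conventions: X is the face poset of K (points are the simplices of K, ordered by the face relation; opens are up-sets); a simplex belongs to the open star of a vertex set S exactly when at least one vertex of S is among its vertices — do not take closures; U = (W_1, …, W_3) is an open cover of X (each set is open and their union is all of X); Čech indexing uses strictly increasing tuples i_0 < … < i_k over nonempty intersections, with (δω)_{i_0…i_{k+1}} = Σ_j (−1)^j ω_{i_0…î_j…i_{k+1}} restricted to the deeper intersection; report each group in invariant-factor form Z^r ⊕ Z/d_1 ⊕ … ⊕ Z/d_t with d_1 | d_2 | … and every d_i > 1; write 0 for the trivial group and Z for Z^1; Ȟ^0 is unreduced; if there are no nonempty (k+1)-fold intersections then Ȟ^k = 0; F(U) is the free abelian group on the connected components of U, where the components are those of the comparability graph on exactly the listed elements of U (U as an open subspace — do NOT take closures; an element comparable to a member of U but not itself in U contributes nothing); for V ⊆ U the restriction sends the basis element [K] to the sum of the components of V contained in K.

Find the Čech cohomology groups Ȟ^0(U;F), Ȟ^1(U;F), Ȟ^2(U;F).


cover nerve:
  W1={{p},{r},{t},{p,q},{p,r},{p,s},{p,t},{q,r},{r,s},{r,t},{s,t},{p,q,s},{p,r,t},{q,r,s}} W2={{q},{r},{s},{p,q},{p,r},{p,s},{q,r},{q,s},{r,s},{r,t},{s,t},{p,q,s},{p,r,t},{q,r,s}} W3={{q},{r},{t},{p,q},{p,r},{p,t},{q,r},{q,s},{r,s},{r,t},{s,t},{p,q,s},{p,r,t},{q,r,s}}
  W12={{r},{p,q},{p,r},{p,s},{q,r},{r,s},{r,t},{s,t},{p,q,s},{p,r,t},{q,r,s}} W13={{r},{t},{p,q},{p,r},{p,t},{q,r},{r,s},{r,t},{s,t},{p,q,s},{p,r,t},{q,r,s}} W23={{q},{r},{p,q},{p,r},{q,r},{q,s},{r,s},{r,t},{s,t},{p,q,s},{p,r,t},{q,r,s}}
  W123={{r},{p,q},{p,r},{q,r},{r,s},{r,t},{s,t},{p,q,s},{p,r,t},{q,r,s}}
components per intersection:
  W1: {{p},{r},{t},{p,q},{p,r},{p,s},{p,t},{q,r},{r,s},{r,t},{s,t},{p,q,s},{p,r,t},{q,r,s}}
  W2: {{q},{r},{s},{p,q},{p,r},{p,s},{q,r},{q,s},{r,s},{r,t},{s,t},{p,q,s},{p,r,t},{q,r,s}}
  W3: {{q},{r},{t},{p,q},{p,r},{p,t},{q,r},{q,s},{r,s},{r,t},{s,t},{p,q,s},{p,r,t},{q,r,s}}
  W12: {{r},{p,r},{q,r},{r,s},{r,t},{p,r,t},{q,r,s}} {{p,q},{p,s},{p,q,s}} {{s,t}}
  W13: {{r},{t},{p,r},{p,t},{q,r},{r,s},{r,t},{s,t},{p,r,t},{q,r,s}} {{p,q},{p,q,s}}
  W23: {{q},{r},{p,q},{p,r},{q,r},{q,s},{r,s},{r,t},{p,q,s},{p,r,t},{q,r,s}} {{s,t}}
  W123: {{r},{p,r},{q,r},{r,s},{r,t},{p,r,t},{q,r,s}} {{p,q},{p,q,s}} {{s,t}}
C dims 3,7,3; δ0: rk 2, SNF 1^2; δ1: rk 3, SNF 1^3
Ȟ^0: (3−2)−0=1 ⇒ Z
Ȟ^1: (7−3)−2=2 ⇒ Z^2
Ȟ^2: (3−0)−3=0 ⇒ 0

Ȟ^0 = Z,  Ȟ^1 = Z^2,  Ȟ^2 = 0


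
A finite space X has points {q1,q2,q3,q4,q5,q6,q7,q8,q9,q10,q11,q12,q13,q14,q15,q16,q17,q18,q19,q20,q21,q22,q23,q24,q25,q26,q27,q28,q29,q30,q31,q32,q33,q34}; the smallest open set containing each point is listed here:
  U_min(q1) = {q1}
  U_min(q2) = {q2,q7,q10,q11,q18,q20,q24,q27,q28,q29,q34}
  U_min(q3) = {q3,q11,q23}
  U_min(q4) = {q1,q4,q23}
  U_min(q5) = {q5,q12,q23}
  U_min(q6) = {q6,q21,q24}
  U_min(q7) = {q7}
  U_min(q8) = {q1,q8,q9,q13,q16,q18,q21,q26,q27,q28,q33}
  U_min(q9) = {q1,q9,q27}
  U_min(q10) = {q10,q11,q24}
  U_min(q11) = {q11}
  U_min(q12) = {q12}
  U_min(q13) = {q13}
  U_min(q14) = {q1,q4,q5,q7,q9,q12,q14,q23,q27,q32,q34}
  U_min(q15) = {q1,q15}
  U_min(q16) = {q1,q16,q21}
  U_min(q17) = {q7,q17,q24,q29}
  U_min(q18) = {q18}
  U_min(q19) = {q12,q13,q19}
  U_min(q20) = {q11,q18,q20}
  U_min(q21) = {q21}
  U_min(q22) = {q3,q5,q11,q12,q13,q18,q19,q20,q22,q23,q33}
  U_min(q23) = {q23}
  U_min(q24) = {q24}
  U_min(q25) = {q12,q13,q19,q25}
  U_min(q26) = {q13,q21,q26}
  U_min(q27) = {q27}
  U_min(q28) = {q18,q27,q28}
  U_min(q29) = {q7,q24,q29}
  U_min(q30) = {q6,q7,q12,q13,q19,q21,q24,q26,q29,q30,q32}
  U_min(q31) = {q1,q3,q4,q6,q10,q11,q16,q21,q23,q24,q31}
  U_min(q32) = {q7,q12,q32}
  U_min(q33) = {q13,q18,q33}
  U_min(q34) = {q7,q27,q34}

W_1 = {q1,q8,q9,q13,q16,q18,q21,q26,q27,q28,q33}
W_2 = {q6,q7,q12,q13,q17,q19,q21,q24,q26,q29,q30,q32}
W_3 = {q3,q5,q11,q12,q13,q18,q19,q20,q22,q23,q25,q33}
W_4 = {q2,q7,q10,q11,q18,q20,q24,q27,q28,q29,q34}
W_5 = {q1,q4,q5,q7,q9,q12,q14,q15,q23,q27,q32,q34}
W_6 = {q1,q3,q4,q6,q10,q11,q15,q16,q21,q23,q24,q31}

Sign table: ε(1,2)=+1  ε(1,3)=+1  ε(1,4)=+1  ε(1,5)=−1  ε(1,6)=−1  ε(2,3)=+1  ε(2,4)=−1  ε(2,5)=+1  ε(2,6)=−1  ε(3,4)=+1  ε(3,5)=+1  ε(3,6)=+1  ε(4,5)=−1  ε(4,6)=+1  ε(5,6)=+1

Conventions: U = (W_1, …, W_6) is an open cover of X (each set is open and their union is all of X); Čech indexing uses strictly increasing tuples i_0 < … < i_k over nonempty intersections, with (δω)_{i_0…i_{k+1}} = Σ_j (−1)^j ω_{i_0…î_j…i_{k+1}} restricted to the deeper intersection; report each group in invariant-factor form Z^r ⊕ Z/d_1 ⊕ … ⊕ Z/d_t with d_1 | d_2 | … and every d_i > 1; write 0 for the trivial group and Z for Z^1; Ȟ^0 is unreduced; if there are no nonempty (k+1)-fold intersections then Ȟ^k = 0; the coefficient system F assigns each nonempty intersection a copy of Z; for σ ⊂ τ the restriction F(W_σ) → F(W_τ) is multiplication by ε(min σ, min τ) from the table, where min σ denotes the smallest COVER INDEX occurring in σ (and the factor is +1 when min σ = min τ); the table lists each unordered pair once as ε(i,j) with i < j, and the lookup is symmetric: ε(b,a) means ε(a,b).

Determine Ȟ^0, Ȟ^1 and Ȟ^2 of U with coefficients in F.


Ȟ^0 ≅ 0; Ȟ^1 ≅ Z/2; Ȟ^2 ≅ Z

intersection data:
  W12={q13,q21,q26} W13={q13,q18,q33} W14={q18,q27,q28} W15={q1,q9,q27} W16={q1,q16,q21} W23={q12,q13,q19} W24={q7,q24,q29} W25={q7,q12,q32} W26={q6,q21,q24} W34={q11,q18,q20} W35={q5,q12,q23} W36={q3,q11,q23} W45={q7,q27,q34} W46={q10,q11,q24} W56={q1,q4,q15,q23}
  W123={q13} W126={q21} W134={q18} W145={q27} W156={q1} W235={q12} W245={q7} W246={q24} W346={q11} W356={q23}
C dims 6,15,10; δ0: rk 6, SNF 1^5·2; δ1: rk 9, SNF 1^9
Ȟ^0 = (6 − 6) − 0 = 0, so Ȟ^0 ≅ 0
Ȟ^1 = (15 − 9) − 6 = 0 plus torsion [2], so Ȟ^1 ≅ Z/2
Ȟ^2 = (10 − 0) − 9 = 1, so Ȟ^2 ≅ Z


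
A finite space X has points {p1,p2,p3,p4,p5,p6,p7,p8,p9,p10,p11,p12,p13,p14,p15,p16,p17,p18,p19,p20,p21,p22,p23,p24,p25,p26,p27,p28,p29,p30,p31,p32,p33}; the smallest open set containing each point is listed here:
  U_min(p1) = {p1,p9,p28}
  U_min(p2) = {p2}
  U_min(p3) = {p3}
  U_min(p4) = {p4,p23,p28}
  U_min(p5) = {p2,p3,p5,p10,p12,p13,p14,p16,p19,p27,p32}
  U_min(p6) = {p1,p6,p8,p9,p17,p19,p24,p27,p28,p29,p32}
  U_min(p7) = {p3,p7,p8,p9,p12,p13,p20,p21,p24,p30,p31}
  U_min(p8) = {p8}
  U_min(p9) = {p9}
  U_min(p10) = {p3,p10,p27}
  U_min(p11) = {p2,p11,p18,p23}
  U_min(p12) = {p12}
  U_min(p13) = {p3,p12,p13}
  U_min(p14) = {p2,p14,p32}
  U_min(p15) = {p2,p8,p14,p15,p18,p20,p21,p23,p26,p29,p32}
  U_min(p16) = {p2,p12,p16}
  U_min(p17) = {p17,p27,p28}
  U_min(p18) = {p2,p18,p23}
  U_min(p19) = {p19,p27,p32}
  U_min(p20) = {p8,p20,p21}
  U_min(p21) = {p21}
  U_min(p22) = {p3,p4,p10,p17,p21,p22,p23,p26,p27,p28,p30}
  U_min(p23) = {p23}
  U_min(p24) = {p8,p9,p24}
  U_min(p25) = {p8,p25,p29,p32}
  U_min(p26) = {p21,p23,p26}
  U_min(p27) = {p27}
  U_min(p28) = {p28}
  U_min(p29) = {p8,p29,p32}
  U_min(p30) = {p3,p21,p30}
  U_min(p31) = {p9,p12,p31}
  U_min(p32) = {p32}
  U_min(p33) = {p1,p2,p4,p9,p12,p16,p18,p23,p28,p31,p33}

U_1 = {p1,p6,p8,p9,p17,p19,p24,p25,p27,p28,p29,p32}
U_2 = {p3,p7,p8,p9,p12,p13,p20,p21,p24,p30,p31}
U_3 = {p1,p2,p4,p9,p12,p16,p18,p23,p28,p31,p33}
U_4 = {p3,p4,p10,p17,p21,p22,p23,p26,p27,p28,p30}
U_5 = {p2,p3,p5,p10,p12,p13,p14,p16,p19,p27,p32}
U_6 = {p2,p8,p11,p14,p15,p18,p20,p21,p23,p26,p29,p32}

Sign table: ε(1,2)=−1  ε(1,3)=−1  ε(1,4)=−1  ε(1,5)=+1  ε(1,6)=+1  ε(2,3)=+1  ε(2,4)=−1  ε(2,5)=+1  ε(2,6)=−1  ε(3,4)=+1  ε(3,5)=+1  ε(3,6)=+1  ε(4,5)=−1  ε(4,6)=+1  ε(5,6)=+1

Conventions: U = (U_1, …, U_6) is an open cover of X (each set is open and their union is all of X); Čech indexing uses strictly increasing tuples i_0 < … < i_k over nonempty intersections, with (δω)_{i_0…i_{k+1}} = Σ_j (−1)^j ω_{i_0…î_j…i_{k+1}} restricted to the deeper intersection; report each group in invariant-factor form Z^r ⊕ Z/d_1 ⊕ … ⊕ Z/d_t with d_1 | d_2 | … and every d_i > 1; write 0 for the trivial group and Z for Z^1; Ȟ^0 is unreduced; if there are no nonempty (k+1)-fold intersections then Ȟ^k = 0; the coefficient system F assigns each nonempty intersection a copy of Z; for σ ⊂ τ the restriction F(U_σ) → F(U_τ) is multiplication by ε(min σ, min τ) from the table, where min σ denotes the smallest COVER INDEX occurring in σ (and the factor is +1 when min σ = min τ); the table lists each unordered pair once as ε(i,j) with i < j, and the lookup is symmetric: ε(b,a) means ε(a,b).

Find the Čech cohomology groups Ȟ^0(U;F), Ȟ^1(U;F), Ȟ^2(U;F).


Ȟ^0 = 0,  Ȟ^1 = Z/2,  Ȟ^2 = Z

nonempty intersections:
  U12={p8,p9,p24} U13={p1,p9,p28} U14={p17,p27,p28} U15={p19,p27,p32} U16={p8,p29,p32} U23={p9,p12,p31} U24={p3,p21,p30} U25={p3,p12,p13} U26={p8,p20,p21} U34={p4,p23,p28} U35={p2,p12,p16} U36={p2,p18,p23} U45={p3,p10,p27} U46={p21,p23,p26} U56={p2,p14,p32}
  U123={p9} U126={p8} U134={p28} U145={p27} U156={p32} U235={p12} U245={p3} U246={p21} U346={p23} U356={p2}
C dims 6,15,10; δ0: rk 6, SNF 1^5·2; δ1: rk 9, SNF 1^9
Ȟ^0: (6−6)−0=0 ⇒ 0
Ȟ^1: (15−9)−6=0 plus torsion [2] ⇒ Z/2
Ȟ^2: (10−0)−9=1 ⇒ Z


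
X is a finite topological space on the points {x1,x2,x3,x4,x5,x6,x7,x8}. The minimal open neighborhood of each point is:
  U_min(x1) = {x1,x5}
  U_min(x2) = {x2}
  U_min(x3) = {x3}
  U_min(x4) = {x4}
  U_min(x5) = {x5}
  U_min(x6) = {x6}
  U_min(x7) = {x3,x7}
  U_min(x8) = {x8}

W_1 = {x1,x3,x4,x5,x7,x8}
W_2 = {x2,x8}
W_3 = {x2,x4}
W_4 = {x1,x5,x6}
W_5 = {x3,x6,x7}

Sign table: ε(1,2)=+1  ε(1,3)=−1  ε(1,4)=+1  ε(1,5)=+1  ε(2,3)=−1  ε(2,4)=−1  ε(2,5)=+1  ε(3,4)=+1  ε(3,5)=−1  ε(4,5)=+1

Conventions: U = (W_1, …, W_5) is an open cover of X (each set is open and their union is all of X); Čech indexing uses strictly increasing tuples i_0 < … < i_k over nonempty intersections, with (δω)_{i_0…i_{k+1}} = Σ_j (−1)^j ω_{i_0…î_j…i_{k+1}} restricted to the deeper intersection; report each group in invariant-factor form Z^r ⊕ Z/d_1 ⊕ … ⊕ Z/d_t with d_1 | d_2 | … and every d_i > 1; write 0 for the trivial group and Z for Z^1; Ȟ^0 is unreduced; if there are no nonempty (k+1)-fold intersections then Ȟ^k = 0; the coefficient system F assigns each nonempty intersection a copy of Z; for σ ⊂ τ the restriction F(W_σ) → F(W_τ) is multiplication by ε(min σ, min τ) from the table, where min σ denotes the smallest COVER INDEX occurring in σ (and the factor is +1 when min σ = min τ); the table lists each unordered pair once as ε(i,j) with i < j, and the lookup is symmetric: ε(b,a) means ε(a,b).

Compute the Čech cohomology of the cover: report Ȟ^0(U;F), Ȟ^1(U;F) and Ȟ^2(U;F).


Ȟ^0 ≅ Z,  Ȟ^1 ≅ Z^2,  Ȟ^2 ≅ 0

nonempty intersections:
  W12={x8} W13={x4} W14={x1,x5} W15={x3,x7} W23={x2} W45={x6}
C dims 5,6; δ0: rk 4, SNF 1^4
Ȟ^0: (5−4)−0=1 ⇒ Z
Ȟ^1: (6−0)−4=2 ⇒ Z^2
Ȟ^2: (0−0)−0=0 ⇒ 0


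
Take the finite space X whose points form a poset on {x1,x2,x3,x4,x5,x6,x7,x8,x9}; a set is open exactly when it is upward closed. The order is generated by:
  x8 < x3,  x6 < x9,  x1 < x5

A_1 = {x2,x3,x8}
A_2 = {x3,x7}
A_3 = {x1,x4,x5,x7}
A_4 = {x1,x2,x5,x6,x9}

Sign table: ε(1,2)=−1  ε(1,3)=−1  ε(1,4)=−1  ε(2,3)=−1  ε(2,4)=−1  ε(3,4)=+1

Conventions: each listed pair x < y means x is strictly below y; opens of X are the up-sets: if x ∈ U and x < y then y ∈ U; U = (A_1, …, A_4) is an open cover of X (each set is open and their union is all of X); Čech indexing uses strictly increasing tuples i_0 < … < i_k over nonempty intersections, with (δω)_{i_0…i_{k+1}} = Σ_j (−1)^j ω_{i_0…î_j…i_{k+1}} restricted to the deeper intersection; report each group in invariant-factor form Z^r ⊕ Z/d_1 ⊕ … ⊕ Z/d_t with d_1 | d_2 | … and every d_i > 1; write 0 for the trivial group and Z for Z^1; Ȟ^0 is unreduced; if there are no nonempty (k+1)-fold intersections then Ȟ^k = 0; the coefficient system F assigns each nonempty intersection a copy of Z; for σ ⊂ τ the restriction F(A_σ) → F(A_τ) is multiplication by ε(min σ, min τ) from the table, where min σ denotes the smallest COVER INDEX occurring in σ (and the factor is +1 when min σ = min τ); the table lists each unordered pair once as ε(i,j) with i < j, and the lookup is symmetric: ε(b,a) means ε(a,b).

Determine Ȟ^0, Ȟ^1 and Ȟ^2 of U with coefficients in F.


cover nerve:
  A12={x3} A14={x2} A23={x7} A34={x1,x5}
C dims 4,4; δ0: rk 4, SNF 1^3·2
Ȟ^0: (4−4)−0=0 ⇒ 0
Ȟ^1: (4−0)−4=0 plus torsion [2] ⇒ Z/2
Ȟ^2: (0−0)−0=0 ⇒ 0

Ȟ^0 ≅ 0,  Ȟ^1 ≅ Z/2,  Ȟ^2 ≅ 0


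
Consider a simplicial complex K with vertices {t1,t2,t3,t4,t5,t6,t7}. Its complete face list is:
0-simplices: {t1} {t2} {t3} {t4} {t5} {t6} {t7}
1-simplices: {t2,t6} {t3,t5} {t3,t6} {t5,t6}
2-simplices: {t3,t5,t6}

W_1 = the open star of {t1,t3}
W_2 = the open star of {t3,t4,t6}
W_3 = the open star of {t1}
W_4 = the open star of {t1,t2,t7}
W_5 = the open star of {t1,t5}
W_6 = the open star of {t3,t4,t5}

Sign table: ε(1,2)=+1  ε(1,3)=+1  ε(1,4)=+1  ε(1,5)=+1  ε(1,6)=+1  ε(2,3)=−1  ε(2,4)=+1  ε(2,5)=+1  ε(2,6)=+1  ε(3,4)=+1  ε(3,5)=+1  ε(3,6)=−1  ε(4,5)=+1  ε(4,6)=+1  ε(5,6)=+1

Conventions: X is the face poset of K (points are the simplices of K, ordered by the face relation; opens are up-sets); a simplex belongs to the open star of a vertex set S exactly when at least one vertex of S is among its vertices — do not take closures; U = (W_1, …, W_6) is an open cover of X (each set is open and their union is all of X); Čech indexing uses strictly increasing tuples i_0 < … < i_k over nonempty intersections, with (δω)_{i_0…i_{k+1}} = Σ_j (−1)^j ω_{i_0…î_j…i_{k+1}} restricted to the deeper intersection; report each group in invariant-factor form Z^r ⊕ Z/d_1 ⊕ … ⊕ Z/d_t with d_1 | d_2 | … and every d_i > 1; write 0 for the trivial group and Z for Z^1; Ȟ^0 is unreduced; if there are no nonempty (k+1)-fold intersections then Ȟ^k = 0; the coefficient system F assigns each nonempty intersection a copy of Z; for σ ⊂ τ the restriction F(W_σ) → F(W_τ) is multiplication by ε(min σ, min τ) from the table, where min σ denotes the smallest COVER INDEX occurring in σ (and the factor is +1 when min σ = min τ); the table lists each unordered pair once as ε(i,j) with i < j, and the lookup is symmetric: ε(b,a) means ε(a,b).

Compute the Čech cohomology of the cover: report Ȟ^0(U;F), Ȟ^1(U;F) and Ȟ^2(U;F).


nerve simplices:
  W1={{t1},{t3},{t3,t5},{t3,t6},{t3,t5,t6}} W2={{t3},{t4},{t6},{t2,t6},{t3,t5},{t3,t6},{t5,t6},{t3,t5,t6}} W3={{t1}} W4={{t1},{t2},{t7},{t2,t6}} W5={{t1},{t5},{t3,t5},{t5,t6},{t3,t5,t6}} W6={{t3},{t4},{t5},{t3,t5},{t3,t6},{t5,t6},{t3,t5,t6}}
  W12={{t3},{t3,t5},{t3,t6},{t3,t5,t6}} W13={{t1}} W14={{t1}} W15={{t1},{t3,t5},{t3,t5,t6}} W16={{t3},{t3,t5},{t3,t6},{t3,t5,t6}} W24={{t2,t6}} W25={{t3,t5},{t5,t6},{t3,t5,t6}} W26={{t3},{t4},{t3,t5},{t3,t6},{t5,t6},{t3,t5,t6}} W34={{t1}} W35={{t1}} W45={{t1}} W56={{t5},{t3,t5},{t5,t6},{t3,t5,t6}}
  W125={{t3,t5},{t3,t5,t6}} W126={{t3},{t3,t5},{t3,t6},{t3,t5,t6}} W134={{t1}} W135={{t1}} W145={{t1}} W156={{t3,t5},{t3,t5,t6}} W256={{t3,t5},{t5,t6},{t3,t5,t6}} W345={{t1}}
  W1256={{t3,t5},{t3,t5,t6}} W1345={{t1}}
C dims 6,12,8,2; δ0: rk 5, SNF 1^5; δ1: rk 6, SNF 1^6; δ2: rk 2, SNF 1^2
degree 0: 6−5−0 = 1 → Ȟ^0 ≅ Z
degree 1: 12−6−5 = 1 → Ȟ^1 ≅ Z
degree 2: 8−2−6 = 0 → Ȟ^2 ≅ 0

Ȟ^0 = Z; Ȟ^1 = Z; Ȟ^2 = 0


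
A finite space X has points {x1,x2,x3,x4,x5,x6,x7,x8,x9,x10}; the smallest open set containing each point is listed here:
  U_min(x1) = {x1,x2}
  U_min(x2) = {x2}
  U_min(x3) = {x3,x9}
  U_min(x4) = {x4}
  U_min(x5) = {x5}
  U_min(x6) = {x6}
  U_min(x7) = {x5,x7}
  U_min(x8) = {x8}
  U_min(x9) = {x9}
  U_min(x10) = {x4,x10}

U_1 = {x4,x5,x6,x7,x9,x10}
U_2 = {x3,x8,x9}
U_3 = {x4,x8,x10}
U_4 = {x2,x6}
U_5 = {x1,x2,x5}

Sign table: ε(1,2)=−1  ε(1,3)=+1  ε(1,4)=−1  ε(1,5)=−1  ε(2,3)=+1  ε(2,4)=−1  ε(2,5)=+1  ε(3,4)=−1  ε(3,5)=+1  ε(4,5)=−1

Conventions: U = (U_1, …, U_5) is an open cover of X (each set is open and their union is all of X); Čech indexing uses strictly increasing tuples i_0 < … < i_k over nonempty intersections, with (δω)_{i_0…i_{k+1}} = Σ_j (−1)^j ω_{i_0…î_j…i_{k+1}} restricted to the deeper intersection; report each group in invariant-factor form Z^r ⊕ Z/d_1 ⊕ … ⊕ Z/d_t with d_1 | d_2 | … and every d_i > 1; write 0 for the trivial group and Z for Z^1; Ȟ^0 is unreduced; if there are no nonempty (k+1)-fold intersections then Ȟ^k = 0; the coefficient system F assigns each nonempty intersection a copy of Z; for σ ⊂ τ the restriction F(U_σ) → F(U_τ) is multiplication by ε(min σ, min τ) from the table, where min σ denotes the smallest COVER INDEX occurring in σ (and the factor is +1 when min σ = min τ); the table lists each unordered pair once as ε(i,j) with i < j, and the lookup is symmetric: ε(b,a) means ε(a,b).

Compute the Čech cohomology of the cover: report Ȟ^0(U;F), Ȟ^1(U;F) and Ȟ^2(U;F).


Ȟ^0 ≅ 0,  Ȟ^1 ≅ Z ⊕ Z/2,  Ȟ^2 ≅ 0

nonempty overlaps:
  U12={x9} U13={x4,x10} U14={x6} U15={x5} U23={x8} U45={x2}
C dims 5,6; δ0: rk 5, SNF 1^4·2
degree 0: 5−5−0 = 0 → Ȟ^0 ≅ 0
degree 1: 6−0−5 = 1 plus torsion [2] → Ȟ^1 ≅ Z ⊕ Z/2
degree 2: 0−0−0 = 0 → Ȟ^2 ≅ 0


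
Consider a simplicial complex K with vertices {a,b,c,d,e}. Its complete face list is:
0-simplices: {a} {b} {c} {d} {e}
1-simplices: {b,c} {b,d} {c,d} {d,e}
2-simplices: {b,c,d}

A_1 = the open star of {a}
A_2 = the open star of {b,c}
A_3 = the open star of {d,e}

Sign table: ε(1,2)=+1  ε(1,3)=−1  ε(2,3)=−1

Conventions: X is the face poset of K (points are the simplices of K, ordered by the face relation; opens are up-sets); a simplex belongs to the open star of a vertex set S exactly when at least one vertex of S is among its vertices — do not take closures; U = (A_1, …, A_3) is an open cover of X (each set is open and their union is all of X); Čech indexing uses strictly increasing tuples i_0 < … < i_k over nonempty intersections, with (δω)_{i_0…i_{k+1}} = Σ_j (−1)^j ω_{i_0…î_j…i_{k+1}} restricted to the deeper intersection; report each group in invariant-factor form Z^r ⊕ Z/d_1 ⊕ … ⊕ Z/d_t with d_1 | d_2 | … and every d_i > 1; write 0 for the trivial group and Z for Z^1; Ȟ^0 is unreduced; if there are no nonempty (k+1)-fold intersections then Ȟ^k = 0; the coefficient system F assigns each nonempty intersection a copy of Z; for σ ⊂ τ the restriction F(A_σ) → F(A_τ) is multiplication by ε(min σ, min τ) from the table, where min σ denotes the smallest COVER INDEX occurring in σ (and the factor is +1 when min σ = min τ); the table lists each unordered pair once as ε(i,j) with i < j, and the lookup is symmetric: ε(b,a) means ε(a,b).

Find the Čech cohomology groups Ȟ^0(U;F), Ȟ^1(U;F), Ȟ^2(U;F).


Ȟ^0 ≅ Z^2,  Ȟ^1 ≅ 0,  Ȟ^2 ≅ 0

nonempty overlaps:
  A1={{a}} A2={{b},{c},{b,c},{b,d},{c,d},{b,c,d}} A3={{d},{e},{b,d},{c,d},{d,e},{b,c,d}}
  A23={{b,d},{c,d},{b,c,d}}
C dims 3,1; δ0: rk 1, SNF 1^1
degree 0: 3−1−0 = 2 → Ȟ^0 ≅ Z^2
degree 1: 1−0−1 = 0 → Ȟ^1 ≅ 0
degree 2: 0−0−0 = 0 → Ȟ^2 ≅ 0


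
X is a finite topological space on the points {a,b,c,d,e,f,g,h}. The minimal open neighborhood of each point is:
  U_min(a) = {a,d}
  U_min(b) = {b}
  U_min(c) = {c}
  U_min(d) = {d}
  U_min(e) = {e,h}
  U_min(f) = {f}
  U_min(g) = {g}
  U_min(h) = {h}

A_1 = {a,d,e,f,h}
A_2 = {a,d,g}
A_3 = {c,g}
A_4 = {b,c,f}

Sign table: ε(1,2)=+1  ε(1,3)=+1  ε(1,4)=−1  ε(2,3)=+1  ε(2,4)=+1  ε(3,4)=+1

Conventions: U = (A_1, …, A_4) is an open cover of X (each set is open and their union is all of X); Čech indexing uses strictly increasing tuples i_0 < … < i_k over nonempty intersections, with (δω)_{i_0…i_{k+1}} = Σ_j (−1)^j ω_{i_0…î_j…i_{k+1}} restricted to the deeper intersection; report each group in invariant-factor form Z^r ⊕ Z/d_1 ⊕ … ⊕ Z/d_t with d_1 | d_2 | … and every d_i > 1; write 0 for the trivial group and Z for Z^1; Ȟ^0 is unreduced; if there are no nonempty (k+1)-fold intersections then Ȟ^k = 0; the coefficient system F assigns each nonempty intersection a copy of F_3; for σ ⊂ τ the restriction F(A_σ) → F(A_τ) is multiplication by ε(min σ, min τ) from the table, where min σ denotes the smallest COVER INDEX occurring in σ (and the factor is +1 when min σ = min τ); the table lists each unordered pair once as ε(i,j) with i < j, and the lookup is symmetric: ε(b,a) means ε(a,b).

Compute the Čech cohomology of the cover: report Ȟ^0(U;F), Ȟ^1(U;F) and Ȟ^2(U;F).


nerve simplices:
  A12={a,d} A14={f} A23={g} A34={c}
C dims 4,4; δ0: rk_F3 4
degree 0: 4−4−0 = 0 → Ȟ^0 ≅ 0
degree 1: 4−0−4 = 0 → Ȟ^1 ≅ 0
degree 2: 0−0−0 = 0 → Ȟ^2 ≅ 0

Ȟ^0(U;F) ≅ 0, Ȟ^1(U;F) ≅ 0, Ȟ^2(U;F) ≅ 0


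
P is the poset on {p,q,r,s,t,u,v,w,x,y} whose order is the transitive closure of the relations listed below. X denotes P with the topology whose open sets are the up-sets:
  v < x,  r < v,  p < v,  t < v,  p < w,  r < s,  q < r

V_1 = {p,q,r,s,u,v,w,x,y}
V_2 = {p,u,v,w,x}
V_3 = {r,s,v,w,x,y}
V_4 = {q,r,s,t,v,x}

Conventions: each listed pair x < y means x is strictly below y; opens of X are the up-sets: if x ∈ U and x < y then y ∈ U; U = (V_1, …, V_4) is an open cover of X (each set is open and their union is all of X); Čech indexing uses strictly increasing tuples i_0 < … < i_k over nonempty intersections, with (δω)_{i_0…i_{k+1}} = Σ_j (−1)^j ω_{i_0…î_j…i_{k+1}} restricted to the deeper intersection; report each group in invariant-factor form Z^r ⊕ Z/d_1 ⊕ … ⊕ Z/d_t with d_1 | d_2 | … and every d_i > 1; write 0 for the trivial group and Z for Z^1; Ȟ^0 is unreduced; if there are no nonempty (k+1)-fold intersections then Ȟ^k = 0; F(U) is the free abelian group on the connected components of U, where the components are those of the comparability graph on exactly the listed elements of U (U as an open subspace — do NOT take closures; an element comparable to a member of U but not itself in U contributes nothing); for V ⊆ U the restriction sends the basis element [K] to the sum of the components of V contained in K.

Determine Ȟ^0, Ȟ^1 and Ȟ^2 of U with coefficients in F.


Ȟ^0 = Z^3; Ȟ^1 = 0; Ȟ^2 = 0

nonempty intersections:
  V12={p,u,v,w,x} V13={r,s,v,w,x,y} V14={q,r,s,v,x} V23={v,w,x} V24={v,x} V34={r,s,v,x}
  V123={v,w,x} V124={v,x} V134={r,s,v,x} V234={v,x}
  V1234={v,x}
components per intersection:
  V1: {p,q,r,s,v,w,x} {u} {y}
  V2: {p,v,w,x} {u}
  V3: {r,s,v,x} {w} {y}
  V4: {q,r,s,t,v,x}
  V12: {p,v,w,x} {u}
  V13: {r,s,v,x} {w} {y}
  V14: {q,r,s,v,x}
  V23: {v,x} {w}
  V24: {v,x}
  V34: {r,s,v,x}
  V123: {v,x} {w}
  V124: {v,x}
  V134: {r,s,v,x}
  V234: {v,x}
  V1234: {v,x}
C dims 9,10,5,1; δ0: rk 6, SNF 1^6; δ1: rk 4, SNF 1^4; δ2: rk 1, SNF 1^1
Ȟ^0: (9−6)−0=3 ⇒ Z^3
Ȟ^1: (10−4)−6=0 ⇒ 0
Ȟ^2: (5−1)−4=0 ⇒ 0


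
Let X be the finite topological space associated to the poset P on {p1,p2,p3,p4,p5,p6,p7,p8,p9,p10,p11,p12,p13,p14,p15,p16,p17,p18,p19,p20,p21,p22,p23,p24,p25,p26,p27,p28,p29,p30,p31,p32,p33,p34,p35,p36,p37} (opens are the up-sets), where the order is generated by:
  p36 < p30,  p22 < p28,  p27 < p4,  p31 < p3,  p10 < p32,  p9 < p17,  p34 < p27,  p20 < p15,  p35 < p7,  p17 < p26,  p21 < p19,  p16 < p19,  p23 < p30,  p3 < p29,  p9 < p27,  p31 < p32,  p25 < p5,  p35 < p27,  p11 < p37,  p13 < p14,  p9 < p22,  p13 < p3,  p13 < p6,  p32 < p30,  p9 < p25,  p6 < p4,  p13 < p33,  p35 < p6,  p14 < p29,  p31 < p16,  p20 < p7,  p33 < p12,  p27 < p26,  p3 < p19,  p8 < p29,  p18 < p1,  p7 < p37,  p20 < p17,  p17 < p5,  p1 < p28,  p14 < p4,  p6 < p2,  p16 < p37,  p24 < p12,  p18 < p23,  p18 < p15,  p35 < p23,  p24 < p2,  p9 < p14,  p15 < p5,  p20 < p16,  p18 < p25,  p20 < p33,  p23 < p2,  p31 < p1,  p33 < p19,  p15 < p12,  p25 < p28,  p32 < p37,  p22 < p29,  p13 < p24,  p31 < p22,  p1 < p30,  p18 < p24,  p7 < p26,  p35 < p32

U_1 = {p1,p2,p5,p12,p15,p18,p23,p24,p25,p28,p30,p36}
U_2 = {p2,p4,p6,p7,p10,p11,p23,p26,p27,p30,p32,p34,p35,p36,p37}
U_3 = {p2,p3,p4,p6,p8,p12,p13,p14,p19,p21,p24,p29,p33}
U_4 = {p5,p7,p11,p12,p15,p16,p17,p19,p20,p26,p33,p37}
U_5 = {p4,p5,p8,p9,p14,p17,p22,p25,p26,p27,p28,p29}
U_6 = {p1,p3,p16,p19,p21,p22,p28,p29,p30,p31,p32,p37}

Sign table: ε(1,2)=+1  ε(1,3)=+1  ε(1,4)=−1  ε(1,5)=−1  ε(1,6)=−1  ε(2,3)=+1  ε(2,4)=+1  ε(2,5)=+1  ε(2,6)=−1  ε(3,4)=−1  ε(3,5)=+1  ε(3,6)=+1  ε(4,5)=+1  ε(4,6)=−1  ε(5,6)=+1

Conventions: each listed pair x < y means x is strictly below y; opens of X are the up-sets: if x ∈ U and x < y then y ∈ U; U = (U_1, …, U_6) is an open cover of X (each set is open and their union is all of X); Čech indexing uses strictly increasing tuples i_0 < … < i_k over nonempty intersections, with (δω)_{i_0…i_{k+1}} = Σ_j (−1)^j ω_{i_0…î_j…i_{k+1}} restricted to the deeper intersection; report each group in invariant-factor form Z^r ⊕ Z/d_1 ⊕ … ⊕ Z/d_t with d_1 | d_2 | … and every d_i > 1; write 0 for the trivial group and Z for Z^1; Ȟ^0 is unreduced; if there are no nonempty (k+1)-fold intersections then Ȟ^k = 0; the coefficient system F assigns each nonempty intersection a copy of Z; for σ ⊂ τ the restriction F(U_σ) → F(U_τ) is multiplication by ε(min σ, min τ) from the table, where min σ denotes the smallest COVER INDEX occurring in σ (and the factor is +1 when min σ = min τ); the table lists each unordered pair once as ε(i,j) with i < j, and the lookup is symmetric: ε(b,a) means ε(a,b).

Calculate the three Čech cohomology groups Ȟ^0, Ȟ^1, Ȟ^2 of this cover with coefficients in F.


nonempty intersections:
  U12={p2,p23,p30,p36} U13={p2,p12,p24} U14={p5,p12,p15} U15={p5,p25,p28} U16={p1,p28,p30} U23={p2,p4,p6} U24={p7,p11,p26,p37} U25={p4,p26,p27} U26={p30,p32,p37} U34={p12,p19,p33} U35={p4,p8,p14,p29} U36={p3,p19,p21,p29} U45={p5,p17,p26} U46={p16,p19,p37} U56={p22,p28,p29}
  U123={p2} U126={p30} U134={p12} U145={p5} U156={p28} U235={p4} U245={p26} U246={p37} U346={p19} U356={p29}
C dims 6,15,10; δ0: rk 6, SNF 1^5·2; δ1: rk 9, SNF 1^9
Ȟ^0: (6−6)−0=0 ⇒ 0
Ȟ^1: (15−9)−6=0 plus torsion [2] ⇒ Z/2
Ȟ^2: (10−0)−9=1 ⇒ Z

Ȟ^0 ≅ 0; Ȟ^1 ≅ Z/2; Ȟ^2 ≅ Z


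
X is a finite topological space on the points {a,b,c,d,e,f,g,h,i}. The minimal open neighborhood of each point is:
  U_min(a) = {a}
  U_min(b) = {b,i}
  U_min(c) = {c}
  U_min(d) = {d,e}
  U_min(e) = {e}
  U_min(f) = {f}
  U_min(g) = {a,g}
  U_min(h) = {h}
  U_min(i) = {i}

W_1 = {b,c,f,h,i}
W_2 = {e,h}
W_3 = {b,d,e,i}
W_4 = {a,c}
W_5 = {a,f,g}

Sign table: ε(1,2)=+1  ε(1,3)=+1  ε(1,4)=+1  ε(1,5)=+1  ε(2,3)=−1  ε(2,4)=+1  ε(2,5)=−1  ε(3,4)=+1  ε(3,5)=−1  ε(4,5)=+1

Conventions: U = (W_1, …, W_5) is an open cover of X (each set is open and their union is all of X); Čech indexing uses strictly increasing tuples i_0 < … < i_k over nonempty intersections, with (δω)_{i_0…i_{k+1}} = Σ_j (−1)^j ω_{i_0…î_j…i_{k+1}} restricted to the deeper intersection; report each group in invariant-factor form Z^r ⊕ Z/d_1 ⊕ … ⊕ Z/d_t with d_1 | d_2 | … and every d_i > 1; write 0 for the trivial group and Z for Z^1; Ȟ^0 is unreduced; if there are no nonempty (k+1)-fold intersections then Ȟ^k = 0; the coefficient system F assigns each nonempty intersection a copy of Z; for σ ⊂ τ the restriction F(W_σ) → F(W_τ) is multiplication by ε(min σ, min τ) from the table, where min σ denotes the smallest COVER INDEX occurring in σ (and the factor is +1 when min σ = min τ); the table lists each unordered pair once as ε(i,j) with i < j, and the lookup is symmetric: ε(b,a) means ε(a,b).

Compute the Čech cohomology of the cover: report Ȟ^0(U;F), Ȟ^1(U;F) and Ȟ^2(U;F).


intersection data:
  W12={h} W13={b,i} W14={c} W15={f} W23={e} W45={a}
C dims 5,6; δ0: rk 5, SNF 1^4·2
Ȟ^0 = (5 − 5) − 0 = 0, so Ȟ^0 ≅ 0
Ȟ^1 = (6 − 0) − 5 = 1 plus torsion [2], so Ȟ^1 ≅ Z ⊕ Z/2
Ȟ^2 = (0 − 0) − 0 = 0, so Ȟ^2 ≅ 0

Ȟ^0(U;F) ≅ 0, Ȟ^1(U;F) ≅ Z ⊕ Z/2, Ȟ^2(U;F) ≅ 0


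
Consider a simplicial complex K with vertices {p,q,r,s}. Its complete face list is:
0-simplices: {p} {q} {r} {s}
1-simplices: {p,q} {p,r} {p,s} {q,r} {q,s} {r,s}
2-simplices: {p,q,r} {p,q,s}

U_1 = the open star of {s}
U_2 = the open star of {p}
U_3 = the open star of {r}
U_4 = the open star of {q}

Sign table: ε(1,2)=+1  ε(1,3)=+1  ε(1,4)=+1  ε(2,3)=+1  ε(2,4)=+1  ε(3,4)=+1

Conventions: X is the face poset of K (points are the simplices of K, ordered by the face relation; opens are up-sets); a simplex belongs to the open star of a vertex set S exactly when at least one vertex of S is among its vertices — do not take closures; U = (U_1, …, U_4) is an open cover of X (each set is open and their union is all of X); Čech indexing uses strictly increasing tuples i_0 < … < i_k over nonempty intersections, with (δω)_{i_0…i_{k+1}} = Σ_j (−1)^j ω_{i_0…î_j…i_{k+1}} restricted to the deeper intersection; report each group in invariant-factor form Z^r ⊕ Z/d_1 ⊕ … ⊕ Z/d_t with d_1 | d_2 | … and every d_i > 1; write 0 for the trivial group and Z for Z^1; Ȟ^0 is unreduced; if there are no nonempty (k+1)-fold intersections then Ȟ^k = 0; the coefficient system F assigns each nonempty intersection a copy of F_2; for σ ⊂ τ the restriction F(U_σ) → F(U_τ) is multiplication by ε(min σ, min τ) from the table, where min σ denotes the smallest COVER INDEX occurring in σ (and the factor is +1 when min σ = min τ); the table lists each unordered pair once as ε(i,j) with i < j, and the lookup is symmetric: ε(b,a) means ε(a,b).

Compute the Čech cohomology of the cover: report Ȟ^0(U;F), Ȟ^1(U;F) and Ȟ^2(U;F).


nonempty overlaps:
  U1={{s},{p,s},{q,s},{r,s},{p,q,s}} U2={{p},{p,q},{p,r},{p,s},{p,q,r},{p,q,s}} U3={{r},{p,r},{q,r},{r,s},{p,q,r}} U4={{q},{p,q},{q,r},{q,s},{p,q,r},{p,q,s}}
  U12={{p,s},{p,q,s}} U13={{r,s}} U14={{q,s},{p,q,s}} U23={{p,r},{p,q,r}} U24={{p,q},{p,q,r},{p,q,s}} U34={{q,r},{p,q,r}}
  U124={{p,q,s}} U234={{p,q,r}}
C dims 4,6,2; δ0: rk_F2 3; δ1: rk_F2 2
degree 0: 4−3−0 = 1 → Ȟ^0 ≅ Z/2
degree 1: 6−2−3 = 1 → Ȟ^1 ≅ Z/2
degree 2: 2−0−2 = 0 → Ȟ^2 ≅ 0

Ȟ^0(U;F) ≅ Z/2,  Ȟ^1(U;F) ≅ Z/2,  Ȟ^2(U;F) ≅ 0


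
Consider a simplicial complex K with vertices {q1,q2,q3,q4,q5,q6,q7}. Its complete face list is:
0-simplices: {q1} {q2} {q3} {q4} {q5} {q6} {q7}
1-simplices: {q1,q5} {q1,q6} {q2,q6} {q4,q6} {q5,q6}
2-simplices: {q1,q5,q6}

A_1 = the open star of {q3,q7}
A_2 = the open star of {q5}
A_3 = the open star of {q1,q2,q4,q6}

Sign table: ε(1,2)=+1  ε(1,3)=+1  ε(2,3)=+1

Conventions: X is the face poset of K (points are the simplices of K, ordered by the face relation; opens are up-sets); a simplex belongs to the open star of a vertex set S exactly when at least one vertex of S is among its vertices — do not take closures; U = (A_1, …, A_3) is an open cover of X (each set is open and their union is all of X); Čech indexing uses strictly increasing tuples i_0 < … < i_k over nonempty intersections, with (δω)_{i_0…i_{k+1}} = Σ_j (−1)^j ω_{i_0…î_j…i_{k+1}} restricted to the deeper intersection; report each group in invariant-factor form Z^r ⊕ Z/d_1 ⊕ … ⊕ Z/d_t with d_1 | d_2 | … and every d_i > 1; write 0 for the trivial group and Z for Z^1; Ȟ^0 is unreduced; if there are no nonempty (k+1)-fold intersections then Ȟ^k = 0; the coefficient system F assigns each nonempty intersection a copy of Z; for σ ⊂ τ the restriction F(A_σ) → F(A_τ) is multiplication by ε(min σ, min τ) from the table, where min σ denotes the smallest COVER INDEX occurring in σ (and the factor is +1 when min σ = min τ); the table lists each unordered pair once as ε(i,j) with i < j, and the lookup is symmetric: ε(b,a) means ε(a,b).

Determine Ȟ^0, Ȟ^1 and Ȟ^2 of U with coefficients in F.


Ȟ^0 ≅ Z^2; Ȟ^1 ≅ 0; Ȟ^2 ≅ 0

nerve of the cover:
  A1={{q3},{q7}} A2={{q5},{q1,q5},{q5,q6},{q1,q5,q6}} A3={{q1},{q2},{q4},{q6},{q1,q5},{q1,q6},{q2,q6},{q4,q6},{q5,q6},{q1,q5,q6}}
  A23={{q1,q5},{q5,q6},{q1,q5,q6}}
C dims 3,1; δ0: rk 1, SNF 1^1
Ȟ^0 = (3 − 1) − 0 = 2, so Ȟ^0 ≅ Z^2
Ȟ^1 = (1 − 0) − 1 = 0, so Ȟ^1 ≅ 0
Ȟ^2 = (0 − 0) − 0 = 0, so Ȟ^2 ≅ 0


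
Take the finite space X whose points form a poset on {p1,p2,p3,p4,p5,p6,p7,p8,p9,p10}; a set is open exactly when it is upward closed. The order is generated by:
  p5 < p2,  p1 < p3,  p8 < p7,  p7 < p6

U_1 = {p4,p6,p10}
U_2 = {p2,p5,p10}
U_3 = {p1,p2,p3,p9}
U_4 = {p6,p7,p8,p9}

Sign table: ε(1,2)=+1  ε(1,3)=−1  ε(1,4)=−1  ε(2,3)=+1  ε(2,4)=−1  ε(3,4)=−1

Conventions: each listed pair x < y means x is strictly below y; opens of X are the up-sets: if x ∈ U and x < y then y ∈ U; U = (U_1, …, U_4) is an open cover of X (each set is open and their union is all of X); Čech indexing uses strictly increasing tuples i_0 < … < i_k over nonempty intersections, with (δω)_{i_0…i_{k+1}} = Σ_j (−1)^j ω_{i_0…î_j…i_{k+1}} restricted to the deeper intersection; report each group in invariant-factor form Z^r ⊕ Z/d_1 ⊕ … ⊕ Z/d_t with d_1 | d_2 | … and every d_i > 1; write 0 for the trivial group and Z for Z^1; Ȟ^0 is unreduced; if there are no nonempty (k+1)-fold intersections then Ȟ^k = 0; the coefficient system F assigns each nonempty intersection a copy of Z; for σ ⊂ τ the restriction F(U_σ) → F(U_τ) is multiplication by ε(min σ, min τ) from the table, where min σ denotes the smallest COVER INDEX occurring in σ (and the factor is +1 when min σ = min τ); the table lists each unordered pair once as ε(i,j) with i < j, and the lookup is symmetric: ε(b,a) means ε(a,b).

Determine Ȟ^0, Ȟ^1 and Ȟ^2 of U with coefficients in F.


nonempty intersections:
  U12={p10} U14={p6} U23={p2} U34={p9}
C dims 4,4; δ0: rk 3, SNF 1^3
Ȟ^0: (4−3)−0=1 ⇒ Z
Ȟ^1: (4−0)−3=1 ⇒ Z
Ȟ^2: (0−0)−0=0 ⇒ 0

Ȟ^0 ≅ Z, Ȟ^1 ≅ Z and Ȟ^2 ≅ 0
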